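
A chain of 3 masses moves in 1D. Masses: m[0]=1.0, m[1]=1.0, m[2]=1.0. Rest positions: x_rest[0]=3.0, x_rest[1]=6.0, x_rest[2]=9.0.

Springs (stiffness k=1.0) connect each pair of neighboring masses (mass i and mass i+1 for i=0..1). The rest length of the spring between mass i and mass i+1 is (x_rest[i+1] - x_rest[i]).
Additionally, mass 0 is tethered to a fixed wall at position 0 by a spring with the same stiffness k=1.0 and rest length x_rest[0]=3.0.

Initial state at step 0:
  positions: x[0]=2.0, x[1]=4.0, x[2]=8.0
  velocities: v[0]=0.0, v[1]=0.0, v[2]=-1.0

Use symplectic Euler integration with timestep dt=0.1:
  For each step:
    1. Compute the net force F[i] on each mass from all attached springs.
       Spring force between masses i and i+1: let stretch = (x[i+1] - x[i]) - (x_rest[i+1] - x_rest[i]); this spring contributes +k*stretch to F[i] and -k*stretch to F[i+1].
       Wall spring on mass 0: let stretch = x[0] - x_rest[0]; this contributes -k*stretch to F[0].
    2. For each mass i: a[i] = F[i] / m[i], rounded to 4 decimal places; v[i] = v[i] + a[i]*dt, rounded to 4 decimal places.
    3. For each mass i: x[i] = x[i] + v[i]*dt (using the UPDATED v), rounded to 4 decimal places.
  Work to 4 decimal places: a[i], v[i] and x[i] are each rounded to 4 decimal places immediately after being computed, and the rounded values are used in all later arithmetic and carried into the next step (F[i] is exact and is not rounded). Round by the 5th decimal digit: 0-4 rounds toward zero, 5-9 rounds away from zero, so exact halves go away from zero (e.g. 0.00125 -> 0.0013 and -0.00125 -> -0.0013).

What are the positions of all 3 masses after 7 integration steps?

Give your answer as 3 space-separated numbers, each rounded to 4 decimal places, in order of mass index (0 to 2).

Step 0: x=[2.0000 4.0000 8.0000] v=[0.0000 0.0000 -1.0000]
Step 1: x=[2.0000 4.0200 7.8900] v=[0.0000 0.2000 -1.1000]
Step 2: x=[2.0002 4.0585 7.7713] v=[0.0020 0.3850 -1.1870]
Step 3: x=[2.0010 4.1136 7.6455] v=[0.0078 0.5505 -1.2583]
Step 4: x=[2.0029 4.1828 7.5144] v=[0.0190 0.6924 -1.3115]
Step 5: x=[2.0066 4.2636 7.3799] v=[0.0367 0.8076 -1.3447]
Step 6: x=[2.0128 4.3530 7.2443] v=[0.0617 0.8935 -1.3563]
Step 7: x=[2.0222 4.4479 7.1098] v=[0.0944 0.9486 -1.3454]

Answer: 2.0222 4.4479 7.1098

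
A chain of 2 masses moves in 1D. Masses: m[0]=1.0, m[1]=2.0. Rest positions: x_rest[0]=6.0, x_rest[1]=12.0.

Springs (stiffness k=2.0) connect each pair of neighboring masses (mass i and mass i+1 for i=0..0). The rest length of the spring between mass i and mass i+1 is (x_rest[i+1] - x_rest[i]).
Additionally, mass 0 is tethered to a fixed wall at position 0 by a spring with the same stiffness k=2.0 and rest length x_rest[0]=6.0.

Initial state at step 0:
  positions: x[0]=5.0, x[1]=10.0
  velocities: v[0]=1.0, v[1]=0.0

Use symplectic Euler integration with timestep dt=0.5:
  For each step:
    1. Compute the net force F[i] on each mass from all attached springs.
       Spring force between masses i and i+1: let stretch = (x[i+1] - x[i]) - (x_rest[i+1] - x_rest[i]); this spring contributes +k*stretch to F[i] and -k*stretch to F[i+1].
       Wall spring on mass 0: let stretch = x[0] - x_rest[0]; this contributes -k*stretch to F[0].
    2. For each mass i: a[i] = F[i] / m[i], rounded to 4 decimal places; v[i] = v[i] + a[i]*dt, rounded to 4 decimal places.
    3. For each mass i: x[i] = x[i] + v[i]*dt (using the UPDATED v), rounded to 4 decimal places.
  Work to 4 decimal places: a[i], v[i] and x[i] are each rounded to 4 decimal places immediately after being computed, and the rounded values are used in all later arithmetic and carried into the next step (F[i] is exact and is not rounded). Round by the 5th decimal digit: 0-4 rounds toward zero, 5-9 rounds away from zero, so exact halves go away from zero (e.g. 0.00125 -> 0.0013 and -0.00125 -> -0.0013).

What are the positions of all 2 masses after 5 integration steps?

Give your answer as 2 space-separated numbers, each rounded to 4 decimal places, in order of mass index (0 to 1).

Step 0: x=[5.0000 10.0000] v=[1.0000 0.0000]
Step 1: x=[5.5000 10.2500] v=[1.0000 0.5000]
Step 2: x=[5.6250 10.8125] v=[0.2500 1.1250]
Step 3: x=[5.5313 11.5782] v=[-0.1875 1.5313]
Step 4: x=[5.6954 12.3322] v=[0.3281 1.5079]
Step 5: x=[6.3302 12.9270] v=[1.2695 1.1895]

Answer: 6.3302 12.9270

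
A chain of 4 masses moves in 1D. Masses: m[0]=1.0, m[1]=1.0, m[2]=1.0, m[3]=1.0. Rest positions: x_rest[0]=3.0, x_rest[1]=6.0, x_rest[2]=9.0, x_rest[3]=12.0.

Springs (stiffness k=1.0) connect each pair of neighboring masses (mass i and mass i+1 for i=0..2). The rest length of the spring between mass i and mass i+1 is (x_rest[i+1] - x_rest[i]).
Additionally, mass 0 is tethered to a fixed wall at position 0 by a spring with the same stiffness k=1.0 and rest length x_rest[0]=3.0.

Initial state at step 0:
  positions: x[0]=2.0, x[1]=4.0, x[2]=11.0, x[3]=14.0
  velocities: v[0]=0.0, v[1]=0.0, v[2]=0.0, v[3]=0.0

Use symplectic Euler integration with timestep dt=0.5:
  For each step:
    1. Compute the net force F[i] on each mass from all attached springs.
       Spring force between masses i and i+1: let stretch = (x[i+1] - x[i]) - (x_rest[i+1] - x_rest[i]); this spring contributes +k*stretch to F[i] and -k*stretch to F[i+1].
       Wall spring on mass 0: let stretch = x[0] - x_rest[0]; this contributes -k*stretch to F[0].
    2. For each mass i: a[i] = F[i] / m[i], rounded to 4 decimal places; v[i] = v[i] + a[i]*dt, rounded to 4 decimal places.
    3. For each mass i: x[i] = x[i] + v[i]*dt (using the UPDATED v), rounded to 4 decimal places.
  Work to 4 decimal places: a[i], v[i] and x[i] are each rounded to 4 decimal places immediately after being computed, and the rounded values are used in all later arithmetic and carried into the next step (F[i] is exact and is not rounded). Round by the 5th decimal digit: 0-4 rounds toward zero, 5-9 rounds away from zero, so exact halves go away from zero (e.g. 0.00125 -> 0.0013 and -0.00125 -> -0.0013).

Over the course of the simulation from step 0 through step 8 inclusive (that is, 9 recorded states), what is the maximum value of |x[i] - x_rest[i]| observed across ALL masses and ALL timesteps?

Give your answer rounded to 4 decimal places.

Step 0: x=[2.0000 4.0000 11.0000 14.0000] v=[0.0000 0.0000 0.0000 0.0000]
Step 1: x=[2.0000 5.2500 10.0000 14.0000] v=[0.0000 2.5000 -2.0000 0.0000]
Step 2: x=[2.3125 6.8750 8.8125 13.7500] v=[0.6250 3.2500 -2.3750 -0.5000]
Step 3: x=[3.1875 7.8438 8.3750 13.0156] v=[1.7500 1.9375 -0.8750 -1.4688]
Step 4: x=[4.4297 7.7813 8.9649 11.8711] v=[2.4844 -0.1251 1.1797 -2.2891]
Step 5: x=[5.4024 7.1768 9.9854 10.7500] v=[1.9454 -1.2091 2.0410 -2.2422]
Step 6: x=[5.4681 6.8308 10.4949 10.1878] v=[0.1314 -0.6920 1.0190 -1.1245]
Step 7: x=[4.5075 7.0602 10.0116 10.4524] v=[-1.9213 0.4587 -0.9666 0.5291]
Step 8: x=[3.0582 7.3893 8.9007 11.3568] v=[-2.8987 0.6581 -2.2219 1.8087]
Max displacement = 2.4681

Answer: 2.4681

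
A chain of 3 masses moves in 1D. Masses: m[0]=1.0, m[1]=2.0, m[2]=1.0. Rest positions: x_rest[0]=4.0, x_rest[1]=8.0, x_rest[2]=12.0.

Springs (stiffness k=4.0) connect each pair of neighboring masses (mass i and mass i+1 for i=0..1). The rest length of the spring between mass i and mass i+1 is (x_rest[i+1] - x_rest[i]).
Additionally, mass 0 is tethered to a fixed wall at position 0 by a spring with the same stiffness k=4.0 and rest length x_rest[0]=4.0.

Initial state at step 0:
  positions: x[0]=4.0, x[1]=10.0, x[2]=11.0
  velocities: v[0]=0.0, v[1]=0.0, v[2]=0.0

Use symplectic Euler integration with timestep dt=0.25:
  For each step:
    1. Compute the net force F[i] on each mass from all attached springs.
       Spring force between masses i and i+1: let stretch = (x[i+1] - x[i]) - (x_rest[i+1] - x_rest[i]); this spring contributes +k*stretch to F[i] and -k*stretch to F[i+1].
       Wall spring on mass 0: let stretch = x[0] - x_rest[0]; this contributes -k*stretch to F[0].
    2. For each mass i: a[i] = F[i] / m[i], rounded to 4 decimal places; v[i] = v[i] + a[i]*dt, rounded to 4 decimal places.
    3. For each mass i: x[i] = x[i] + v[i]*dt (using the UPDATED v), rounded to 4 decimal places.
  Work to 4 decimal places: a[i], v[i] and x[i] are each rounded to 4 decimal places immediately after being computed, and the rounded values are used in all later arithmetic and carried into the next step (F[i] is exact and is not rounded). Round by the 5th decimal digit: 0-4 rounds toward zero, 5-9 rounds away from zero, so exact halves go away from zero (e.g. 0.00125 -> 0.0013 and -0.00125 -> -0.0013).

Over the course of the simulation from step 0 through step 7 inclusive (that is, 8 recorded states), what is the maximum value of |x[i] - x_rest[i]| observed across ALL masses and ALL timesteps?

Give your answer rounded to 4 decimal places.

Answer: 2.4083

Derivation:
Step 0: x=[4.0000 10.0000 11.0000] v=[0.0000 0.0000 0.0000]
Step 1: x=[4.5000 9.3750 11.7500] v=[2.0000 -2.5000 3.0000]
Step 2: x=[5.0938 8.4375 12.9063] v=[2.3750 -3.7500 4.6250]
Step 3: x=[5.2500 7.6406 13.9454] v=[0.6249 -3.1875 4.1562]
Step 4: x=[4.6914 7.3330 14.4083] v=[-2.2345 -1.2304 1.8514]
Step 5: x=[3.6203 7.5796 14.1023] v=[-4.2843 0.9865 -1.2239]
Step 6: x=[2.6340 8.1467 13.1657] v=[-3.9453 2.2682 -3.7466]
Step 7: x=[2.3674 8.6521 11.9743] v=[-1.0666 2.0214 -4.7656]
Max displacement = 2.4083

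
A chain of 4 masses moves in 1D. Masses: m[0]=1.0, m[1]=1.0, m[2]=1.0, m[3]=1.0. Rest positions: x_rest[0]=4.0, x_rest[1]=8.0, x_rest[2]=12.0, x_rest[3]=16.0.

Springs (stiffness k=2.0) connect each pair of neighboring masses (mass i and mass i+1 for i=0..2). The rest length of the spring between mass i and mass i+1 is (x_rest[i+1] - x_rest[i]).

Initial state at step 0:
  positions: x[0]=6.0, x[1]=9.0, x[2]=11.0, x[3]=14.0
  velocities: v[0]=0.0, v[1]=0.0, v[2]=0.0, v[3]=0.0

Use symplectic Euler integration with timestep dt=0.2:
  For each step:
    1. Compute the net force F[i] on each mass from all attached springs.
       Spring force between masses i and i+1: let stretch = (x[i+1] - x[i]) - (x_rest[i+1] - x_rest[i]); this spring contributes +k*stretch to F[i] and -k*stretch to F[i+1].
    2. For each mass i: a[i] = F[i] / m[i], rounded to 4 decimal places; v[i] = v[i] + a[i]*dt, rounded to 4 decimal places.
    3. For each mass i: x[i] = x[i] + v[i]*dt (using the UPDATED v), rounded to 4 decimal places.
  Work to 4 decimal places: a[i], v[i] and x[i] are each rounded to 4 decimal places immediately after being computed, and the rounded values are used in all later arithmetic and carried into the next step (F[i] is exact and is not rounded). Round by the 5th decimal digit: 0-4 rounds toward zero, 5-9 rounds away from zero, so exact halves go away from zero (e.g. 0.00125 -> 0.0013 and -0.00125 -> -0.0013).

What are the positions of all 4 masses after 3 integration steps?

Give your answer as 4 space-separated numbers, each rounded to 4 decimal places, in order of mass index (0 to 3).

Step 0: x=[6.0000 9.0000 11.0000 14.0000] v=[0.0000 0.0000 0.0000 0.0000]
Step 1: x=[5.9200 8.9200 11.0800 14.0800] v=[-0.4000 -0.4000 0.4000 0.4000]
Step 2: x=[5.7600 8.7728 11.2272 14.2400] v=[-0.8000 -0.7360 0.7360 0.8000]
Step 3: x=[5.5210 8.5809 11.4191 14.4790] v=[-1.1949 -0.9594 0.9594 1.1949]

Answer: 5.5210 8.5809 11.4191 14.4790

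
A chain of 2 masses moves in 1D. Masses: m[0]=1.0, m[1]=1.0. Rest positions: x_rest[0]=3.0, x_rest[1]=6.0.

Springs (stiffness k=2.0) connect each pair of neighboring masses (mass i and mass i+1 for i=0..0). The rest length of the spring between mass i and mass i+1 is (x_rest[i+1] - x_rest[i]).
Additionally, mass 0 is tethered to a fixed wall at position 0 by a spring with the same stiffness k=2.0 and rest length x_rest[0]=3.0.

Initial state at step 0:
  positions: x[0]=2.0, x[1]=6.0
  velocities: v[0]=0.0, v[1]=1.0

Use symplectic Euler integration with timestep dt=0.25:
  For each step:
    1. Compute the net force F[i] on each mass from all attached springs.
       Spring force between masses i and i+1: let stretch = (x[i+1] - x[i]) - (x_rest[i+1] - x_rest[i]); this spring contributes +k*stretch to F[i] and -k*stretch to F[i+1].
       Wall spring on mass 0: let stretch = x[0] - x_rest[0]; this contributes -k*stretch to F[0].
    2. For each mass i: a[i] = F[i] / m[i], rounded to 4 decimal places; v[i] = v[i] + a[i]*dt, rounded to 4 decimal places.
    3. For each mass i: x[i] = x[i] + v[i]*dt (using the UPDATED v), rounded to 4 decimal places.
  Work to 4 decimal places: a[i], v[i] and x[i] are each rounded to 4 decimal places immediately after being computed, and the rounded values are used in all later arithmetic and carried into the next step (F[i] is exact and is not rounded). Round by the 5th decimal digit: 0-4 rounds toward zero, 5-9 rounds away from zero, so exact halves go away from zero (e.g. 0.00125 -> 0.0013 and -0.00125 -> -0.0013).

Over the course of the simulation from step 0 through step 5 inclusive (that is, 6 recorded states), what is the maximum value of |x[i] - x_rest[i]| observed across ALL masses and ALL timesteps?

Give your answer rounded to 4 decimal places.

Answer: 1.0634

Derivation:
Step 0: x=[2.0000 6.0000] v=[0.0000 1.0000]
Step 1: x=[2.2500 6.1250] v=[1.0000 0.5000]
Step 2: x=[2.7031 6.1406] v=[1.8125 0.0625]
Step 3: x=[3.2480 6.1015] v=[2.1797 -0.1563]
Step 4: x=[3.7436 6.0807] v=[1.9825 -0.0831]
Step 5: x=[4.0634 6.1428] v=[1.2793 0.2484]
Max displacement = 1.0634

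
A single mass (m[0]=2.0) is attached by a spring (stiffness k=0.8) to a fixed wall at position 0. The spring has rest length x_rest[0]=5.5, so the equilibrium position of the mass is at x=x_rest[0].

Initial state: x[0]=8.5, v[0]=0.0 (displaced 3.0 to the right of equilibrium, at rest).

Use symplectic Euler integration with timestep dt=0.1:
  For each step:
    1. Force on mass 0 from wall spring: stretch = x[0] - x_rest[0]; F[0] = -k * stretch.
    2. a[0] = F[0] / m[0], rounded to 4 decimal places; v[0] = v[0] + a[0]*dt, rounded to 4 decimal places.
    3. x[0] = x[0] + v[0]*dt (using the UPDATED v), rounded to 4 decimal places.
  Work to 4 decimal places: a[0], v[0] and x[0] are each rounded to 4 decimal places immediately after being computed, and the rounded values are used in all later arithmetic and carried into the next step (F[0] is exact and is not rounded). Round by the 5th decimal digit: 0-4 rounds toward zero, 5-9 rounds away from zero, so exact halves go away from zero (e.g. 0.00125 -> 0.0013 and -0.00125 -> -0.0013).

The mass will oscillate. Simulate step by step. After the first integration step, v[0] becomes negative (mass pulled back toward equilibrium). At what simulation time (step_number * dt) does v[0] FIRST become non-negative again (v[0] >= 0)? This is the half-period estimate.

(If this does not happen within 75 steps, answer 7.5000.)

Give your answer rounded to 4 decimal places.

Answer: 5.0000

Derivation:
Step 0: x=[8.5000] v=[0.0000]
Step 1: x=[8.4880] v=[-0.1200]
Step 2: x=[8.4641] v=[-0.2395]
Step 3: x=[8.4283] v=[-0.3581]
Step 4: x=[8.3808] v=[-0.4752]
Step 5: x=[8.3218] v=[-0.5904]
Step 6: x=[8.2515] v=[-0.7033]
Step 7: x=[8.1702] v=[-0.8134]
Step 8: x=[8.0782] v=[-0.9202]
Step 9: x=[7.9759] v=[-1.0233]
Step 10: x=[7.8637] v=[-1.1223]
Step 11: x=[7.7420] v=[-1.2169]
Step 12: x=[7.6113] v=[-1.3066]
Step 13: x=[7.4722] v=[-1.3911]
Step 14: x=[7.3252] v=[-1.4700]
Step 15: x=[7.1709] v=[-1.5430]
Step 16: x=[7.0099] v=[-1.6098]
Step 17: x=[6.8429] v=[-1.6702]
Step 18: x=[6.6705] v=[-1.7239]
Step 19: x=[6.4934] v=[-1.7707]
Step 20: x=[6.3124] v=[-1.8104]
Step 21: x=[6.1281] v=[-1.8429]
Step 22: x=[5.9413] v=[-1.8680]
Step 23: x=[5.7527] v=[-1.8857]
Step 24: x=[5.5631] v=[-1.8958]
Step 25: x=[5.3733] v=[-1.8983]
Step 26: x=[5.1840] v=[-1.8932]
Step 27: x=[4.9959] v=[-1.8806]
Step 28: x=[4.8099] v=[-1.8604]
Step 29: x=[4.6266] v=[-1.8328]
Step 30: x=[4.4468] v=[-1.7979]
Step 31: x=[4.2712] v=[-1.7558]
Step 32: x=[4.1005] v=[-1.7067]
Step 33: x=[3.9354] v=[-1.6507]
Step 34: x=[3.7766] v=[-1.5881]
Step 35: x=[3.6247] v=[-1.5192]
Step 36: x=[3.4803] v=[-1.4442]
Step 37: x=[3.3440] v=[-1.3634]
Step 38: x=[3.2163] v=[-1.2772]
Step 39: x=[3.0977] v=[-1.1859]
Step 40: x=[2.9887] v=[-1.0898]
Step 41: x=[2.8898] v=[-0.9894]
Step 42: x=[2.8013] v=[-0.8850]
Step 43: x=[2.7236] v=[-0.7771]
Step 44: x=[2.6570] v=[-0.6660]
Step 45: x=[2.6018] v=[-0.5523]
Step 46: x=[2.5582] v=[-0.4364]
Step 47: x=[2.5263] v=[-0.3187]
Step 48: x=[2.5063] v=[-0.1998]
Step 49: x=[2.4983] v=[-0.0801]
Step 50: x=[2.5023] v=[0.0400]
First v>=0 after going negative at step 50, time=5.0000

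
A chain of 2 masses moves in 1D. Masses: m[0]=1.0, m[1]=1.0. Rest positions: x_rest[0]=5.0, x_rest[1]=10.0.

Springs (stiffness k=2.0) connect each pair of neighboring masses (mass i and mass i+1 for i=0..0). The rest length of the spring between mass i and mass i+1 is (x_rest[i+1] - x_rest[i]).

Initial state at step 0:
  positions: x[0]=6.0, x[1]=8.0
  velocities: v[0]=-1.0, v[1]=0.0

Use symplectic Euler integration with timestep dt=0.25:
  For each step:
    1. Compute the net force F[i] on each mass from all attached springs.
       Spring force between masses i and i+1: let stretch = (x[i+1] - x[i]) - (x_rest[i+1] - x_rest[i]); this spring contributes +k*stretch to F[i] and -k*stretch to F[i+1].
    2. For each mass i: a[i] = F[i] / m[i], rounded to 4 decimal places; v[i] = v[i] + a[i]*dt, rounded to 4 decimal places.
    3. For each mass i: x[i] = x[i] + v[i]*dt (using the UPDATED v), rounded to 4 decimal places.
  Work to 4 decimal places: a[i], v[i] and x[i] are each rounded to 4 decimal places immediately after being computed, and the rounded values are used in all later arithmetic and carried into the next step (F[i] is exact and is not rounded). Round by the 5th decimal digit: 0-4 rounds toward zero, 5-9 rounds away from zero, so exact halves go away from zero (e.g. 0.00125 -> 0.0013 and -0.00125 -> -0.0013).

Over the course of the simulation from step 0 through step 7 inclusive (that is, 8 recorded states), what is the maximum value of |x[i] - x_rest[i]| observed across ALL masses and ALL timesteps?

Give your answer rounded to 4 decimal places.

Answer: 2.8115

Derivation:
Step 0: x=[6.0000 8.0000] v=[-1.0000 0.0000]
Step 1: x=[5.3750 8.3750] v=[-2.5000 1.5000]
Step 2: x=[4.5000 9.0000] v=[-3.5000 2.5000]
Step 3: x=[3.5625 9.6875] v=[-3.7500 2.7500]
Step 4: x=[2.7656 10.2344] v=[-3.1875 2.1875]
Step 5: x=[2.2773 10.4727] v=[-1.9531 0.9531]
Step 6: x=[2.1885 10.3116] v=[-0.3554 -0.6446]
Step 7: x=[2.4901 9.7601] v=[1.2062 -2.2062]
Max displacement = 2.8115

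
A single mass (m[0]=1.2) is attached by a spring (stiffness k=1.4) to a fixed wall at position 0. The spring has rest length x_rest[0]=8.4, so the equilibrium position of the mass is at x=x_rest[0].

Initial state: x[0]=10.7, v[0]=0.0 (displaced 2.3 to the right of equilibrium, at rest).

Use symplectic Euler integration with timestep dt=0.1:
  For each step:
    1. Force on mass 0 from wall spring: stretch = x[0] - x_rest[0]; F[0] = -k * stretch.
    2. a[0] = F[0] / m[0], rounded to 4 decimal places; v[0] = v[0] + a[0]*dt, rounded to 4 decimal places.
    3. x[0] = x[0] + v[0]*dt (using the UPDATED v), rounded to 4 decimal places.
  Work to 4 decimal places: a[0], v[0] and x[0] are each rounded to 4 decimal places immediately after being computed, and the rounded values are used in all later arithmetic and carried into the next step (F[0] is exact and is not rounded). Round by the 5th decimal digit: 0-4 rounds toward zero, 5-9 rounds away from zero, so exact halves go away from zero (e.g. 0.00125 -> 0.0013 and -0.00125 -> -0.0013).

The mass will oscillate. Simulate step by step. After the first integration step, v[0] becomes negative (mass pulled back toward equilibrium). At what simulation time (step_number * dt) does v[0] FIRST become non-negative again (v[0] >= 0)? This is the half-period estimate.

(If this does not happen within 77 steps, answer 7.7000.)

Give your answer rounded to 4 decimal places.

Step 0: x=[10.7000] v=[0.0000]
Step 1: x=[10.6732] v=[-0.2683]
Step 2: x=[10.6199] v=[-0.5335]
Step 3: x=[10.5407] v=[-0.7925]
Step 4: x=[10.4365] v=[-1.0423]
Step 5: x=[10.3085] v=[-1.2799]
Step 6: x=[10.1582] v=[-1.5026]
Step 7: x=[9.9874] v=[-1.7077]
Step 8: x=[9.7981] v=[-1.8929]
Step 9: x=[9.5925] v=[-2.0560]
Step 10: x=[9.3730] v=[-2.1951]
Step 11: x=[9.1421] v=[-2.3086]
Step 12: x=[8.9026] v=[-2.3952]
Step 13: x=[8.6572] v=[-2.4538]
Step 14: x=[8.4088] v=[-2.4838]
Step 15: x=[8.1603] v=[-2.4848]
Step 16: x=[7.9146] v=[-2.4568]
Step 17: x=[7.6746] v=[-2.4002]
Step 18: x=[7.4430] v=[-2.3156]
Step 19: x=[7.2226] v=[-2.2040]
Step 20: x=[7.0159] v=[-2.0666]
Step 21: x=[6.8254] v=[-1.9051]
Step 22: x=[6.6533] v=[-1.7214]
Step 23: x=[6.5015] v=[-1.5176]
Step 24: x=[6.3719] v=[-1.2961]
Step 25: x=[6.2660] v=[-1.0595]
Step 26: x=[6.1850] v=[-0.8105]
Step 27: x=[6.1298] v=[-0.5521]
Step 28: x=[6.1011] v=[-0.2872]
Step 29: x=[6.0992] v=[-0.0190]
Step 30: x=[6.1241] v=[0.2494]
First v>=0 after going negative at step 30, time=3.0000

Answer: 3.0000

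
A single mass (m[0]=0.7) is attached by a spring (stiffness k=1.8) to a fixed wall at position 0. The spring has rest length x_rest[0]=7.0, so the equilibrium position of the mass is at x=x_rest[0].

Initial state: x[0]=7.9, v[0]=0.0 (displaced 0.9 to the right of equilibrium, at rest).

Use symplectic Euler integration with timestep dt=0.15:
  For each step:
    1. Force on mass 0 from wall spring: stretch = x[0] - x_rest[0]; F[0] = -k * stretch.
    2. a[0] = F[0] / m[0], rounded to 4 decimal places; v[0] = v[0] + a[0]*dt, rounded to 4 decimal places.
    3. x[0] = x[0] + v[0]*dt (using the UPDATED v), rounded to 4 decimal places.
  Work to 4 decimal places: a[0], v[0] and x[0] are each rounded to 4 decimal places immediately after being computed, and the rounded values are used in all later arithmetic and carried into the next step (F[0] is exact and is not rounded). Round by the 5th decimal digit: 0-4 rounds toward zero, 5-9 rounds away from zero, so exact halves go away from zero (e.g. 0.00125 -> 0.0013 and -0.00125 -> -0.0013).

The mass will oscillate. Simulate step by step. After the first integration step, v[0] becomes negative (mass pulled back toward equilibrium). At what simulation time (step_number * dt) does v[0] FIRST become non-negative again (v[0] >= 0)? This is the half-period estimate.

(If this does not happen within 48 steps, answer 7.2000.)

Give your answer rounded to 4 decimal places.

Answer: 2.1000

Derivation:
Step 0: x=[7.9000] v=[0.0000]
Step 1: x=[7.8479] v=[-0.3471]
Step 2: x=[7.7468] v=[-0.6741]
Step 3: x=[7.6025] v=[-0.9621]
Step 4: x=[7.4233] v=[-1.1945]
Step 5: x=[7.2196] v=[-1.3578]
Step 6: x=[7.0032] v=[-1.4425]
Step 7: x=[6.7866] v=[-1.4437]
Step 8: x=[6.5824] v=[-1.3614]
Step 9: x=[6.4024] v=[-1.2003]
Step 10: x=[6.2569] v=[-0.9698]
Step 11: x=[6.1544] v=[-0.6832]
Step 12: x=[6.1009] v=[-0.3570]
Step 13: x=[6.0994] v=[-0.0102]
Step 14: x=[6.1500] v=[0.3372]
First v>=0 after going negative at step 14, time=2.1000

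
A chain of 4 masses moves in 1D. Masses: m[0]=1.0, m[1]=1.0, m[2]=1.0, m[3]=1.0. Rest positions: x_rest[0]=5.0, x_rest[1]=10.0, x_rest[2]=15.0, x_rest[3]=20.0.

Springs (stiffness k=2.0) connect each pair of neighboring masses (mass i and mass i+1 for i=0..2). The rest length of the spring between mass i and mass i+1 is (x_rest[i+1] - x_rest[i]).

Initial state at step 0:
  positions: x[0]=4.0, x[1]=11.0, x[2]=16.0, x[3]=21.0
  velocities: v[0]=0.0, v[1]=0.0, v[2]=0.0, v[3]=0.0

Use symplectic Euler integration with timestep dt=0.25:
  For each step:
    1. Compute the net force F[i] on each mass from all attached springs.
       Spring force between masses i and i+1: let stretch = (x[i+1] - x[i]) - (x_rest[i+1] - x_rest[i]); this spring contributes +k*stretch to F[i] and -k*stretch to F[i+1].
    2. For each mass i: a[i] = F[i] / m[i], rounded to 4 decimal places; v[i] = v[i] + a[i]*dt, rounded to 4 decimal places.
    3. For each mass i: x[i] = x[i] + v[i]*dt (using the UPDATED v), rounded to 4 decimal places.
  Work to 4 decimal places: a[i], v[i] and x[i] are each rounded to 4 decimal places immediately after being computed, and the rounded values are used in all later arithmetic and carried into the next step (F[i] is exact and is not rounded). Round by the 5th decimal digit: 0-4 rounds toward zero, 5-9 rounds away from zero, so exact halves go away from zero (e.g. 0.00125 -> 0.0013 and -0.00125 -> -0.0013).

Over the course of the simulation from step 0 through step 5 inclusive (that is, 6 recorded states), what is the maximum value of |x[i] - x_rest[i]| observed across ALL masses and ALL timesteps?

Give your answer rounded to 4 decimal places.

Answer: 1.0506

Derivation:
Step 0: x=[4.0000 11.0000 16.0000 21.0000] v=[0.0000 0.0000 0.0000 0.0000]
Step 1: x=[4.2500 10.7500 16.0000 21.0000] v=[1.0000 -1.0000 0.0000 0.0000]
Step 2: x=[4.6875 10.3438 15.9688 21.0000] v=[1.7500 -1.6250 -0.1250 0.0000]
Step 3: x=[5.2071 9.9336 15.8633 20.9961] v=[2.0782 -1.6407 -0.4219 -0.0156]
Step 4: x=[5.6925 9.6738 15.6582 20.9756] v=[1.9415 -1.0391 -0.8204 -0.0820]
Step 5: x=[6.0506 9.6644 15.3697 20.9154] v=[1.4322 -0.0376 -1.1539 -0.2407]
Max displacement = 1.0506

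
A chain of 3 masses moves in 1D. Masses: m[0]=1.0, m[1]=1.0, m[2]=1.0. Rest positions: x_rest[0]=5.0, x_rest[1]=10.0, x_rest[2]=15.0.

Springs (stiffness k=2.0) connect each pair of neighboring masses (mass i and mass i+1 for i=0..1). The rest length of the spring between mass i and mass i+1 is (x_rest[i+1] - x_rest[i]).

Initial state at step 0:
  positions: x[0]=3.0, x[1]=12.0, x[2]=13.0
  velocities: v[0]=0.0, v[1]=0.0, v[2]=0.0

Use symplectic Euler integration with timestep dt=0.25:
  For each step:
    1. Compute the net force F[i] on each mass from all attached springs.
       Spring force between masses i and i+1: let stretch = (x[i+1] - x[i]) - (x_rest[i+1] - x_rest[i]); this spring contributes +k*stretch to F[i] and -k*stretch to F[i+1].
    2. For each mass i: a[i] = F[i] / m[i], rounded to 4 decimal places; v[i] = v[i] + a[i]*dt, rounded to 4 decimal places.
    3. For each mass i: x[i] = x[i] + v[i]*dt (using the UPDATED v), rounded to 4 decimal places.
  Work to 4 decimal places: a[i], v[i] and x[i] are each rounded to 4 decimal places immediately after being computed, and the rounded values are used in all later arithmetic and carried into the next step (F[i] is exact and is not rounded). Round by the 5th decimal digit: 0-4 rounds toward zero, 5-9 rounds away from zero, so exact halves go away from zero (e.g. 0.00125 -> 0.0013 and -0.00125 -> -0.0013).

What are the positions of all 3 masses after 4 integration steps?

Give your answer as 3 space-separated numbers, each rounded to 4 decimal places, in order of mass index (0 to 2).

Answer: 5.6533 6.6934 15.6533

Derivation:
Step 0: x=[3.0000 12.0000 13.0000] v=[0.0000 0.0000 0.0000]
Step 1: x=[3.5000 11.0000 13.5000] v=[2.0000 -4.0000 2.0000]
Step 2: x=[4.3125 9.3750 14.3125] v=[3.2500 -6.5000 3.2500]
Step 3: x=[5.1328 7.7344 15.1328] v=[3.2813 -6.5625 3.2813]
Step 4: x=[5.6533 6.6934 15.6533] v=[2.0821 -4.1641 2.0821]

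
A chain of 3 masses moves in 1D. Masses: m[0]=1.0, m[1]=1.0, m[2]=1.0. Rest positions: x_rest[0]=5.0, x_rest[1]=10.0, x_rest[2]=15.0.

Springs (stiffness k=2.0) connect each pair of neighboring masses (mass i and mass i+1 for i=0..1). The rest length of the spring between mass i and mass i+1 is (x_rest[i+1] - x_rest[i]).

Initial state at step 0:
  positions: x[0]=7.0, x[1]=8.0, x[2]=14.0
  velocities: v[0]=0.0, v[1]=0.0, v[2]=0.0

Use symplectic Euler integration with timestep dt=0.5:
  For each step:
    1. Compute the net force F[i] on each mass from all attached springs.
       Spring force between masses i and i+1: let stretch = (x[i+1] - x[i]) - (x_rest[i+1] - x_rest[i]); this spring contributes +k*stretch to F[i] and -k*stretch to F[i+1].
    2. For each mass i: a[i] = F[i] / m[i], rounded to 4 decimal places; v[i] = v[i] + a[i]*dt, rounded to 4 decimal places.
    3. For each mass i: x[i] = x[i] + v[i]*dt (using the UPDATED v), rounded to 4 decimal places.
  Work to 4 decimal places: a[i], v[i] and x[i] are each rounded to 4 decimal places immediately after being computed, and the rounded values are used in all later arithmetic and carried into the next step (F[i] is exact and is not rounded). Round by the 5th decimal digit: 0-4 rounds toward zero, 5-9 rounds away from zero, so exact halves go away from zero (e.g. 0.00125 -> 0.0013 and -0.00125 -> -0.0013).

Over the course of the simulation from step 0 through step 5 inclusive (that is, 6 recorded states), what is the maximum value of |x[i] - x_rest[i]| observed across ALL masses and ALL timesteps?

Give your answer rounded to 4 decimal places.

Step 0: x=[7.0000 8.0000 14.0000] v=[0.0000 0.0000 0.0000]
Step 1: x=[5.0000 10.5000 13.5000] v=[-4.0000 5.0000 -1.0000]
Step 2: x=[3.2500 11.7500 14.0000] v=[-3.5000 2.5000 1.0000]
Step 3: x=[3.2500 9.8750 15.8750] v=[0.0000 -3.7500 3.7500]
Step 4: x=[4.0625 7.6875 17.2500] v=[1.6250 -4.3750 2.7500]
Step 5: x=[4.1875 8.4688 16.3438] v=[0.2500 1.5625 -1.8125]
Max displacement = 2.3125

Answer: 2.3125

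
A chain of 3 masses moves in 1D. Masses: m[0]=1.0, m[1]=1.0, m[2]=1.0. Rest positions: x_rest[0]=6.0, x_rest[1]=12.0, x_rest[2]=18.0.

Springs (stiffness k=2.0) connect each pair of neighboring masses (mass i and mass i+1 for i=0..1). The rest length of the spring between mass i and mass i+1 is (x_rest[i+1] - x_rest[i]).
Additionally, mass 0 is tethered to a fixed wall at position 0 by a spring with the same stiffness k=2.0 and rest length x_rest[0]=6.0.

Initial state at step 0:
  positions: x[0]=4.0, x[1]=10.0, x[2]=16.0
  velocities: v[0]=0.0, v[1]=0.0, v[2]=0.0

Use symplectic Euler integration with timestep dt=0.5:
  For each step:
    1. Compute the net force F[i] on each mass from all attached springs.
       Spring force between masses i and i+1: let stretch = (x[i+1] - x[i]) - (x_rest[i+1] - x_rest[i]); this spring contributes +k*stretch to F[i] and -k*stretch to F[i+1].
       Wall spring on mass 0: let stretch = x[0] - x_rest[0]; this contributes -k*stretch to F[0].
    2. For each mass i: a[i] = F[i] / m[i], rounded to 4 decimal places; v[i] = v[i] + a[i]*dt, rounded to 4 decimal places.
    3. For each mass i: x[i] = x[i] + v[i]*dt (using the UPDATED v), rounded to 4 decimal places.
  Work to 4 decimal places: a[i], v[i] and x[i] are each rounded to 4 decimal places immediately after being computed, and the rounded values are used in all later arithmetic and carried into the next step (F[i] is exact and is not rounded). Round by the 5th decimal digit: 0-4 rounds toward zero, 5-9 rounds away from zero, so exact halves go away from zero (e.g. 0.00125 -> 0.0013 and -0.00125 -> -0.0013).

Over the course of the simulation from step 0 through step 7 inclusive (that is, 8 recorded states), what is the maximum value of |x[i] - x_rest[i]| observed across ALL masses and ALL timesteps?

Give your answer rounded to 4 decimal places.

Step 0: x=[4.0000 10.0000 16.0000] v=[0.0000 0.0000 0.0000]
Step 1: x=[5.0000 10.0000 16.0000] v=[2.0000 0.0000 0.0000]
Step 2: x=[6.0000 10.5000 16.0000] v=[2.0000 1.0000 0.0000]
Step 3: x=[6.2500 11.5000 16.2500] v=[0.5000 2.0000 0.5000]
Step 4: x=[6.0000 12.2500 17.1250] v=[-0.5000 1.5000 1.7500]
Step 5: x=[5.8750 12.3125 18.5625] v=[-0.2500 0.1250 2.8750]
Step 6: x=[6.0313 12.2813 19.8750] v=[0.3125 -0.0625 2.6250]
Step 7: x=[6.2969 12.9219 20.3907] v=[0.5312 1.2812 1.0313]
Max displacement = 2.3907

Answer: 2.3907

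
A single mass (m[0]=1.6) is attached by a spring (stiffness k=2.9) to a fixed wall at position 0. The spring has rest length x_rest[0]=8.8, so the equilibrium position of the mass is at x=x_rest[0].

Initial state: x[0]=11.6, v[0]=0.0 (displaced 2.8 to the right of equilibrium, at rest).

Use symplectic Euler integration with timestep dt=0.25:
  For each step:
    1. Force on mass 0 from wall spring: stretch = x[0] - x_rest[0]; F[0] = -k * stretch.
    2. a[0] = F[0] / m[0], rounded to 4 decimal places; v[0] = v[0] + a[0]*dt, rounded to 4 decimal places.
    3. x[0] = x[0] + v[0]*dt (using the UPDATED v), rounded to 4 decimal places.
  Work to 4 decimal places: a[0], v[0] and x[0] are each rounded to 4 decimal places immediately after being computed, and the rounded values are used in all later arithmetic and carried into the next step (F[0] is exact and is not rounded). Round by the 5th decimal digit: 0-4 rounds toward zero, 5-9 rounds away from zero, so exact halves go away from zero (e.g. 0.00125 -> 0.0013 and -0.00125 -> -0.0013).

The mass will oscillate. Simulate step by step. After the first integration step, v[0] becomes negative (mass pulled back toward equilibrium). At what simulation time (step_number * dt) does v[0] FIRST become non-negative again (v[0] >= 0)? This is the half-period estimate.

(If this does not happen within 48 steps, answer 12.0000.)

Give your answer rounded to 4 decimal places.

Answer: 2.5000

Derivation:
Step 0: x=[11.6000] v=[0.0000]
Step 1: x=[11.2828] v=[-1.2688]
Step 2: x=[10.6844] v=[-2.3938]
Step 3: x=[9.8725] v=[-3.2477]
Step 4: x=[8.9391] v=[-3.7337]
Step 5: x=[7.9899] v=[-3.7967]
Step 6: x=[7.1325] v=[-3.4296]
Step 7: x=[6.4640] v=[-2.6740]
Step 8: x=[6.0601] v=[-1.6155]
Step 9: x=[5.9666] v=[-0.3740]
Step 10: x=[6.1941] v=[0.9099]
First v>=0 after going negative at step 10, time=2.5000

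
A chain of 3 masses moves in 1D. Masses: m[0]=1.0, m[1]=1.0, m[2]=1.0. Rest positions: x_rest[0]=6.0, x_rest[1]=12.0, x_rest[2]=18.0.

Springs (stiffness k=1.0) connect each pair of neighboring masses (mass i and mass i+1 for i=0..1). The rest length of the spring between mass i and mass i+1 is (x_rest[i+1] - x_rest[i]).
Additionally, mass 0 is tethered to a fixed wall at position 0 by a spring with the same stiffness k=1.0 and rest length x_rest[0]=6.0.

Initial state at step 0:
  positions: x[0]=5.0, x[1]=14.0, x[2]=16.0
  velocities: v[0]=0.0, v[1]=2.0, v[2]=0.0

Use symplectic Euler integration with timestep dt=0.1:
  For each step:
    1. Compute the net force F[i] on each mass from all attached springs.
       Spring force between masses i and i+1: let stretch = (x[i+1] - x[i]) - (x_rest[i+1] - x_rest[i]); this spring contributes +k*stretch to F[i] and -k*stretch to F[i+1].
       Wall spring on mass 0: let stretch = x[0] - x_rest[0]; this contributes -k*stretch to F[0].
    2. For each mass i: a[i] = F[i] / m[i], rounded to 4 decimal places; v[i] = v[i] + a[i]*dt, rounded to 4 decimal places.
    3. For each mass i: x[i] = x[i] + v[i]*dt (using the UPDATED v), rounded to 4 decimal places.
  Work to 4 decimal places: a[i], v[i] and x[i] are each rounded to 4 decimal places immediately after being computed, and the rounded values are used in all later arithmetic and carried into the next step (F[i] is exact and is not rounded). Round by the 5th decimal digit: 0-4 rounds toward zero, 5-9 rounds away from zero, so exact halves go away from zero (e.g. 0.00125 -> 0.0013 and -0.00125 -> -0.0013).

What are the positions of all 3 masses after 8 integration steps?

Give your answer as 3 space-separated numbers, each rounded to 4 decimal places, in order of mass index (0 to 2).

Step 0: x=[5.0000 14.0000 16.0000] v=[0.0000 2.0000 0.0000]
Step 1: x=[5.0400 14.1300 16.0400] v=[0.4000 1.3000 0.4000]
Step 2: x=[5.1205 14.1882 16.1209] v=[0.8050 0.5820 0.8090]
Step 3: x=[5.2405 14.1751 16.2425] v=[1.1997 -0.1315 1.2157]
Step 4: x=[5.3974 14.0933 16.4034] v=[1.5691 -0.8182 1.6090]
Step 5: x=[5.5873 13.9476 16.6012] v=[1.8990 -1.4568 1.9780]
Step 6: x=[5.8049 13.7449 16.8325] v=[2.1763 -2.0275 2.3126]
Step 7: x=[6.0439 13.4936 17.0929] v=[2.3898 -2.5127 2.6038]
Step 8: x=[6.2969 13.2038 17.3773] v=[2.5304 -2.8977 2.8439]

Answer: 6.2969 13.2038 17.3773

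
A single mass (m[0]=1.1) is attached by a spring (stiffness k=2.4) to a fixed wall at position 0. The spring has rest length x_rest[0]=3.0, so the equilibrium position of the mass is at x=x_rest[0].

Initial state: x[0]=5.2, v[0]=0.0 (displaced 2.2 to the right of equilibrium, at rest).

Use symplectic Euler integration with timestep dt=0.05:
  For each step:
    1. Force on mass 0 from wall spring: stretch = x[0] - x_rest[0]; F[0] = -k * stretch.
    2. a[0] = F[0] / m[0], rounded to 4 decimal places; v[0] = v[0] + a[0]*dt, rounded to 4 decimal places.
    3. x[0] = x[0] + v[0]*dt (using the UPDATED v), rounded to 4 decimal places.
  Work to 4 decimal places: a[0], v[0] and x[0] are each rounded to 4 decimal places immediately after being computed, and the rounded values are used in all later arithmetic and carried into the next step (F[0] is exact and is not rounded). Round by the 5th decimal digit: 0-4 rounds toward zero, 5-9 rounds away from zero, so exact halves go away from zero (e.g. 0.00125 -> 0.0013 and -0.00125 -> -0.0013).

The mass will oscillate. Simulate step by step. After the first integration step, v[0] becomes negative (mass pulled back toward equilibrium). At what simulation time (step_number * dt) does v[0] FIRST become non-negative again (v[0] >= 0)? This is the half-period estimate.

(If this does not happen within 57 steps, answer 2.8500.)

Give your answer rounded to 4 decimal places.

Step 0: x=[5.2000] v=[0.0000]
Step 1: x=[5.1880] v=[-0.2400]
Step 2: x=[5.1641] v=[-0.4787]
Step 3: x=[5.1284] v=[-0.7148]
Step 4: x=[5.0811] v=[-0.9470]
Step 5: x=[5.0224] v=[-1.1740]
Step 6: x=[4.9527] v=[-1.3946]
Step 7: x=[4.8723] v=[-1.6076]
Step 8: x=[4.7817] v=[-1.8119]
Step 9: x=[4.6814] v=[-2.0063]
Step 10: x=[4.5719] v=[-2.1897]
Step 11: x=[4.4538] v=[-2.3612]
Step 12: x=[4.3278] v=[-2.5198]
Step 13: x=[4.1946] v=[-2.6647]
Step 14: x=[4.0549] v=[-2.7950]
Step 15: x=[3.9094] v=[-2.9101]
Step 16: x=[3.7589] v=[-3.0093]
Step 17: x=[3.6043] v=[-3.0921]
Step 18: x=[3.4464] v=[-3.1580]
Step 19: x=[3.2861] v=[-3.2067]
Step 20: x=[3.1242] v=[-3.2379]
Step 21: x=[2.9616] v=[-3.2515]
Step 22: x=[2.7992] v=[-3.2473]
Step 23: x=[2.6379] v=[-3.2254]
Step 24: x=[2.4786] v=[-3.1859]
Step 25: x=[2.3222] v=[-3.1290]
Step 26: x=[2.1694] v=[-3.0551]
Step 27: x=[2.0212] v=[-2.9645]
Step 28: x=[1.8783] v=[-2.8577]
Step 29: x=[1.7415] v=[-2.7353]
Step 30: x=[1.6116] v=[-2.5980]
Step 31: x=[1.4893] v=[-2.4465]
Step 32: x=[1.3752] v=[-2.2817]
Step 33: x=[1.2700] v=[-2.1045]
Step 34: x=[1.1742] v=[-1.9158]
Step 35: x=[1.0884] v=[-1.7166]
Step 36: x=[1.0130] v=[-1.5081]
Step 37: x=[0.9484] v=[-1.2913]
Step 38: x=[0.8950] v=[-1.0675]
Step 39: x=[0.8531] v=[-0.8379]
Step 40: x=[0.8229] v=[-0.6037]
Step 41: x=[0.8046] v=[-0.3662]
Step 42: x=[0.7983] v=[-0.1267]
Step 43: x=[0.8040] v=[0.1135]
First v>=0 after going negative at step 43, time=2.1500

Answer: 2.1500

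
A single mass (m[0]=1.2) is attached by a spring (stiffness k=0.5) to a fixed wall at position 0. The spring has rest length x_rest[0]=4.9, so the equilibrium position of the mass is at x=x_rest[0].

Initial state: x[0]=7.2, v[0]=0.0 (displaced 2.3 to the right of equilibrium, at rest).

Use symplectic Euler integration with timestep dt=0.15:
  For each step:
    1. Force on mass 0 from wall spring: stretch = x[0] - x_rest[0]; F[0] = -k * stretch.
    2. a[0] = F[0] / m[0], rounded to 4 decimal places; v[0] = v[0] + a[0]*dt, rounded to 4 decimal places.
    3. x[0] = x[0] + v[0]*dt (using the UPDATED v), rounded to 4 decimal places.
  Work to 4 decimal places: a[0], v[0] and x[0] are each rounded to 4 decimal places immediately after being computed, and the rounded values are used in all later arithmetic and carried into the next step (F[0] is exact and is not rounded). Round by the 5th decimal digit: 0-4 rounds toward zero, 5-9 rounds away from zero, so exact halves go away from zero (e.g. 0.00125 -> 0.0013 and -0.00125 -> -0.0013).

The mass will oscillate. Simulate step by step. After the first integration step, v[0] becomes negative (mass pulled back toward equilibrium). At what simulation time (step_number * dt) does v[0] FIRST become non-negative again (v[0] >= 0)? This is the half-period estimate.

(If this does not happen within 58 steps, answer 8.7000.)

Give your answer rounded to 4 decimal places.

Answer: 4.9500

Derivation:
Step 0: x=[7.2000] v=[0.0000]
Step 1: x=[7.1784] v=[-0.1437]
Step 2: x=[7.1355] v=[-0.2861]
Step 3: x=[7.0716] v=[-0.4258]
Step 4: x=[6.9874] v=[-0.5615]
Step 5: x=[6.8836] v=[-0.6920]
Step 6: x=[6.7612] v=[-0.8160]
Step 7: x=[6.6214] v=[-0.9323]
Step 8: x=[6.4654] v=[-1.0399]
Step 9: x=[6.2947] v=[-1.1377]
Step 10: x=[6.1110] v=[-1.2249]
Step 11: x=[5.9159] v=[-1.3006]
Step 12: x=[5.7113] v=[-1.3641]
Step 13: x=[5.4991] v=[-1.4148]
Step 14: x=[5.2813] v=[-1.4522]
Step 15: x=[5.0599] v=[-1.4760]
Step 16: x=[4.8370] v=[-1.4860]
Step 17: x=[4.6147] v=[-1.4821]
Step 18: x=[4.3951] v=[-1.4643]
Step 19: x=[4.1802] v=[-1.4327]
Step 20: x=[3.9720] v=[-1.3877]
Step 21: x=[3.7725] v=[-1.3297]
Step 22: x=[3.5836] v=[-1.2592]
Step 23: x=[3.4071] v=[-1.1769]
Step 24: x=[3.2446] v=[-1.0836]
Step 25: x=[3.0976] v=[-0.9801]
Step 26: x=[2.9675] v=[-0.8675]
Step 27: x=[2.8555] v=[-0.7467]
Step 28: x=[2.7627] v=[-0.6189]
Step 29: x=[2.6899] v=[-0.4853]
Step 30: x=[2.6378] v=[-0.3472]
Step 31: x=[2.6069] v=[-0.2058]
Step 32: x=[2.5975] v=[-0.0625]
Step 33: x=[2.6097] v=[0.0814]
First v>=0 after going negative at step 33, time=4.9500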